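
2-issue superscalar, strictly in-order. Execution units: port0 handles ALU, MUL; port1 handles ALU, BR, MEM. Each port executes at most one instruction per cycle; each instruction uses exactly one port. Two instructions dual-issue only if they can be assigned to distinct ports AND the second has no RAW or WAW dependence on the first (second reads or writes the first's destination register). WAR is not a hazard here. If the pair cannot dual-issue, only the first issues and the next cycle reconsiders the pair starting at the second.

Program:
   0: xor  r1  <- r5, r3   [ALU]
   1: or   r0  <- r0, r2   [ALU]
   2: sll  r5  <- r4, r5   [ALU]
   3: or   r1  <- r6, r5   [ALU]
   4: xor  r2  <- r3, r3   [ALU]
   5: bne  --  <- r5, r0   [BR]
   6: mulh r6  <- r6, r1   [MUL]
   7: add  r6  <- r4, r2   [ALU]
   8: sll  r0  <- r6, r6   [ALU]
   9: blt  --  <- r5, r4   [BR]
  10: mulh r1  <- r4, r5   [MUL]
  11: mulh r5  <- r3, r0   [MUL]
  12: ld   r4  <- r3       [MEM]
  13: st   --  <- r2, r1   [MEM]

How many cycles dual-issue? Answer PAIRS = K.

  cy0 -> i0/i1 (xor.ALU+or.ALU) 2-wide
  cy1 -> i2 (sll.ALU) RAW r5
  cy2 -> i3/i4 (or.ALU+xor.ALU) 2-wide
  cy3 -> i5/i6 (bne.BR+mulh.MUL) 2-wide
  cy4 -> i7 (add.ALU) RAW r6
  cy5 -> i8/i9 (sll.ALU+blt.BR) 2-wide
  cy6 -> i10 (mulh.MUL) no-port MUL/MUL
  cy7 -> i11/i12 (mulh.MUL+ld.MEM) 2-wide
  cy8 -> i13 (st.MEM) tail

PAIRS = 5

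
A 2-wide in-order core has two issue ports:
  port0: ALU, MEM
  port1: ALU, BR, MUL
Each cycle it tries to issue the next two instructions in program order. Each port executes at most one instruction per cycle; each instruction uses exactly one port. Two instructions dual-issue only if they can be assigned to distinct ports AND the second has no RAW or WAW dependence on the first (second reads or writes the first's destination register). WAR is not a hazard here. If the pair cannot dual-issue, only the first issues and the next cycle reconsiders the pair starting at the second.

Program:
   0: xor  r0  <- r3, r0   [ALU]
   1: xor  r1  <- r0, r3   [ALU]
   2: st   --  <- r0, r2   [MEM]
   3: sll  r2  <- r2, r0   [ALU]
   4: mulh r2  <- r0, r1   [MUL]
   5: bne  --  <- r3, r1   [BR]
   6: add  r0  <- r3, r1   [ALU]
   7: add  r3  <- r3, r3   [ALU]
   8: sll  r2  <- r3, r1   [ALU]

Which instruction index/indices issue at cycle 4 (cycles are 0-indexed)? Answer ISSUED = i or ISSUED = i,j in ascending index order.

t=0 i0:xor ; RAW r0
t=1 i1/i2:xor/st ; 2-wide
t=2 i3:sll ; WAW r2
t=3 i4:mulh ; no-port MUL/BR
t=4 i5/i6:bne/add ; 2-wide
t=5 i7:add ; RAW r3
t=6 i8:sll ; tail

ISSUED = 5,6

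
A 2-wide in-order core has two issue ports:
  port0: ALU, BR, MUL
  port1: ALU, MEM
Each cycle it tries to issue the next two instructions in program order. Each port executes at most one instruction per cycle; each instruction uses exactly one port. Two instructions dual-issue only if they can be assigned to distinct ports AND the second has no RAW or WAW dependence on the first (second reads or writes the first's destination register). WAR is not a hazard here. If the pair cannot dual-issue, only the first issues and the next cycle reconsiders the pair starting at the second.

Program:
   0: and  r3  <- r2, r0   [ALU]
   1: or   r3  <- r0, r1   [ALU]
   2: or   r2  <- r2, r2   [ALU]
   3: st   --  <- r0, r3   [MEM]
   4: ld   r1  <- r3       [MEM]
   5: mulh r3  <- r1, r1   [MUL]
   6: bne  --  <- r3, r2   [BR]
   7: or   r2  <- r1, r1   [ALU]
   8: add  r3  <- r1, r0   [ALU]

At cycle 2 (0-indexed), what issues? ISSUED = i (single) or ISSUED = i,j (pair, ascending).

[0] i0  and  -- WAW r3
[1] i1&i2  or+or  -- pair
[2] i3  st  -- no-port MEM/MEM
[3] i4  ld  -- RAW r1
[4] i5  mulh  -- no-port MUL/BR
[5] i6&i7  bne+or  -- pair
[6] i8  add  -- tail

ISSUED = 3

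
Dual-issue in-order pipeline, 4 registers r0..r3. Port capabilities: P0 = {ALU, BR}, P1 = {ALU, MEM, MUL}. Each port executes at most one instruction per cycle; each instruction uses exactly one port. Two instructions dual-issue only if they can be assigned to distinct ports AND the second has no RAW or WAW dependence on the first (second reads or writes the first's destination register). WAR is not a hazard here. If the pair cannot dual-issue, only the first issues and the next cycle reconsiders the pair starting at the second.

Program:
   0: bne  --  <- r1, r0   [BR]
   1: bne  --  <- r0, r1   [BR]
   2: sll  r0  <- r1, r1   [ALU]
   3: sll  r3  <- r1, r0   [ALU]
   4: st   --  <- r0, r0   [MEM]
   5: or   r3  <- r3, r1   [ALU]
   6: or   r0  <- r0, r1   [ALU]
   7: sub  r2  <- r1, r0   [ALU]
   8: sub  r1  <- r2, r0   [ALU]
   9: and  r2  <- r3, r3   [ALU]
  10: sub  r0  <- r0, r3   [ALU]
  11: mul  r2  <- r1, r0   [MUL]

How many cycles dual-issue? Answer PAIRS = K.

  cy0 -> i0 (bne.BR) no-port BR/BR
  cy1 -> i1/i2 (bne.BR/sll.ALU) pair
  cy2 -> i3/i4 (sll.ALU/st.MEM) pair
  cy3 -> i5/i6 (or.ALU/or.ALU) pair
  cy4 -> i7 (sub.ALU) RAW r2
  cy5 -> i8/i9 (sub.ALU/and.ALU) pair
  cy6 -> i10 (sub.ALU) RAW r0
  cy7 -> i11 (mul.MUL) tail

PAIRS = 4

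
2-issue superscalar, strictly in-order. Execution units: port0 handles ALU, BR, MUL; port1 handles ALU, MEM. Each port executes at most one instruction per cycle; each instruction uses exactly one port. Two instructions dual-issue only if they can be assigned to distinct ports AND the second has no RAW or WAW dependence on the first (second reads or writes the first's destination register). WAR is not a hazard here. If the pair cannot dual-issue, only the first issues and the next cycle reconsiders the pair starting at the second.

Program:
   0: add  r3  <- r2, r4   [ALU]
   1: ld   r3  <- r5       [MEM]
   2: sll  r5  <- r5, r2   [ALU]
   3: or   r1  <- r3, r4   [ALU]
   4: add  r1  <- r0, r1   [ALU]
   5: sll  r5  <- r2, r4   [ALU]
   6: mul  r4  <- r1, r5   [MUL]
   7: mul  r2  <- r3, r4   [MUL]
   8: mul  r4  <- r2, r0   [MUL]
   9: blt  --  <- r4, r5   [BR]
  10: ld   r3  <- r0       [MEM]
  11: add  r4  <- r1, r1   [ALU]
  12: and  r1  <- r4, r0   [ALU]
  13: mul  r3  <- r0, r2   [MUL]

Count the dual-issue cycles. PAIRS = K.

PAIRS = 4

c0: i0 add  WAW r3
c1: i1/i2 ld/sll  pair
c2: i3 or  RAW+WAW r1
c3: i4/i5 add/sll  pair
c4: i6 mul  no-port MUL/MUL
c5: i7 mul  no-port MUL/MUL
c6: i8 mul  no-port MUL/BR
c7: i9/i10 blt/ld  pair
c8: i11 add  RAW r4
c9: i12/i13 and/mul  pair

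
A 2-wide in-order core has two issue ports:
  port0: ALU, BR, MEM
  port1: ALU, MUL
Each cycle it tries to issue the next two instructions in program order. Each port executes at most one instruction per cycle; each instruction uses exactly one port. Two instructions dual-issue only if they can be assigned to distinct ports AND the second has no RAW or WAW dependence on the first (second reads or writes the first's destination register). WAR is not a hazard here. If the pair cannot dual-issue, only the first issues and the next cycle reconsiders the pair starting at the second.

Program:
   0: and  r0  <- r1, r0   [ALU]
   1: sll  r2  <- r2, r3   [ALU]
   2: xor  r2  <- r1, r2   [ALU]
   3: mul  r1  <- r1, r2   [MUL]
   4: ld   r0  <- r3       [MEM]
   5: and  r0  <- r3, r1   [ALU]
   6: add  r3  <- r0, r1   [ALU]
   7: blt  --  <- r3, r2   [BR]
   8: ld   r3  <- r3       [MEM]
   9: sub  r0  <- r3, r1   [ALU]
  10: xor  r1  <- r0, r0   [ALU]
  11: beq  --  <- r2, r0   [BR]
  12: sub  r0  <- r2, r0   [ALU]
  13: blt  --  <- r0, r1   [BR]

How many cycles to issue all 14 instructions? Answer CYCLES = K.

CYCLES = 11

  cy0 -> i0+i1 (and;sll) 2-wide
  cy1 -> i2 (xor) RAW r2
  cy2 -> i3+i4 (mul;ld) 2-wide
  cy3 -> i5 (and) RAW r0
  cy4 -> i6 (add) RAW r3
  cy5 -> i7 (blt) no-port BR/MEM
  cy6 -> i8 (ld) RAW r3
  cy7 -> i9 (sub) RAW r0
  cy8 -> i10+i11 (xor;beq) 2-wide
  cy9 -> i12 (sub) RAW r0
  cy10 -> i13 (blt) tail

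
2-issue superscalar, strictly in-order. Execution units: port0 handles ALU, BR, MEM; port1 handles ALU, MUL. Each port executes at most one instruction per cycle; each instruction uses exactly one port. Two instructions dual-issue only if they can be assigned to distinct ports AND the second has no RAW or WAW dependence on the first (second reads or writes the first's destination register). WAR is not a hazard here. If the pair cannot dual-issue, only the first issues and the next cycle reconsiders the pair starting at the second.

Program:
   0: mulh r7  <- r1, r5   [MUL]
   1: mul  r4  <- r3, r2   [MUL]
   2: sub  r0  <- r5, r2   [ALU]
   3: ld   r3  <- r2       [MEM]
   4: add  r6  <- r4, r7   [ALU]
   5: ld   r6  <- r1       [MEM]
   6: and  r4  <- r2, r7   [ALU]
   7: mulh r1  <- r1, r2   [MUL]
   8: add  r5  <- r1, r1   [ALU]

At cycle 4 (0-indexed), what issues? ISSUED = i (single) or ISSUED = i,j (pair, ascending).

ISSUED = 7

c0: i0 mulh.MUL  no-port MUL/MUL
c1: i1/i2 mul.MUL/sub.ALU  pair
c2: i3/i4 ld.MEM/add.ALU  pair
c3: i5/i6 ld.MEM/and.ALU  pair
c4: i7 mulh.MUL  RAW r1
c5: i8 add.ALU  tail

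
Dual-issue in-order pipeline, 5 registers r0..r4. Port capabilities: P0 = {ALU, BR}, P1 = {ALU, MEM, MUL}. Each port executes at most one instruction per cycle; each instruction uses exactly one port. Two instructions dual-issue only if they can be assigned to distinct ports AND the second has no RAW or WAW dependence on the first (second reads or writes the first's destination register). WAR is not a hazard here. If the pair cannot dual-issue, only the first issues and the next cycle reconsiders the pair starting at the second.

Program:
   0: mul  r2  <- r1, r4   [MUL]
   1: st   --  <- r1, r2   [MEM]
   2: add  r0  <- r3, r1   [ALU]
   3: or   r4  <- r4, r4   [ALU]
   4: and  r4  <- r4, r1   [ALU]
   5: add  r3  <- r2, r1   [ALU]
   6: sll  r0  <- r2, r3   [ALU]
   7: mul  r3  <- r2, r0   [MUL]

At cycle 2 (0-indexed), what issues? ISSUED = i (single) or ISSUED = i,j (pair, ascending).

0. mul.MUL @i0  | no-port MUL/MEM
1. st.MEM/add.ALU @i1&i2  | 2-wide
2. or.ALU @i3  | RAW+WAW r4
3. and.ALU/add.ALU @i4&i5  | 2-wide
4. sll.ALU @i6  | RAW r0
5. mul.MUL @i7  | tail

ISSUED = 3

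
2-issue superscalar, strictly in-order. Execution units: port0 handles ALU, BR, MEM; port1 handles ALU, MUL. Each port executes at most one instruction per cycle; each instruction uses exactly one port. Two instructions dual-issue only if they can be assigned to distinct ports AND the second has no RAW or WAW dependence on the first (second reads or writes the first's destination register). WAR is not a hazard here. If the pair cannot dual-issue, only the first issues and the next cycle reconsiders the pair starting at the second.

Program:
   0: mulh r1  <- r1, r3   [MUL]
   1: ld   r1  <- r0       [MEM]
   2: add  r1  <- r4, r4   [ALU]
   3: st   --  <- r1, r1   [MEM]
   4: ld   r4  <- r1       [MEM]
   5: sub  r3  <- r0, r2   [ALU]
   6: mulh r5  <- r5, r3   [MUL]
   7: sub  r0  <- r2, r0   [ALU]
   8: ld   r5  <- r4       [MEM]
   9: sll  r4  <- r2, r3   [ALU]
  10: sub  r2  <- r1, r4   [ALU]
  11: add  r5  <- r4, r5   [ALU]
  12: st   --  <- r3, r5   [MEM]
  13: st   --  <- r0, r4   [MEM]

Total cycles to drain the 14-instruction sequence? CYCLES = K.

#0 head=0: mulh.MUL i0 WAW r1
#1 head=1: ld.MEM i1 WAW r1
#2 head=2: add.ALU i2 RAW r1
#3 head=3: st.MEM i3 no-port MEM/MEM
#4 head=4: ld.MEM+sub.ALU i4&i5 pair
#5 head=6: mulh.MUL+sub.ALU i6&i7 pair
#6 head=8: ld.MEM+sll.ALU i8&i9 pair
#7 head=10: sub.ALU+add.ALU i10&i11 pair
#8 head=12: st.MEM i12 no-port MEM/MEM
#9 head=13: st.MEM i13 tail

CYCLES = 10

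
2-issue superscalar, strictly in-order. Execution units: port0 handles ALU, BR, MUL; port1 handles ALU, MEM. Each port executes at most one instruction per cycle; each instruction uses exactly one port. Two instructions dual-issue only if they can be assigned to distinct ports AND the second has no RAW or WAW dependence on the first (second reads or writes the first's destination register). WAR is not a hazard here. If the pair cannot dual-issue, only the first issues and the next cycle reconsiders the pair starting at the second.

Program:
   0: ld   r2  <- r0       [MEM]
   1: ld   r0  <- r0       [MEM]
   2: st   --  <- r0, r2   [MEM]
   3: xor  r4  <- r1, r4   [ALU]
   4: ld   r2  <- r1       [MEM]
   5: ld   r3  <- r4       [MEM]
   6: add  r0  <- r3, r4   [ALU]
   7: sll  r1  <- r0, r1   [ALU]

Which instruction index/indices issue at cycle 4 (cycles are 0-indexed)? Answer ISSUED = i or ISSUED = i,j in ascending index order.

ISSUED = 5

t=0 i0:ld ; no-port MEM/MEM
t=1 i1:ld ; no-port MEM/MEM
t=2 i2&i3:st;xor ; pair
t=3 i4:ld ; no-port MEM/MEM
t=4 i5:ld ; RAW r3
t=5 i6:add ; RAW r0
t=6 i7:sll ; tail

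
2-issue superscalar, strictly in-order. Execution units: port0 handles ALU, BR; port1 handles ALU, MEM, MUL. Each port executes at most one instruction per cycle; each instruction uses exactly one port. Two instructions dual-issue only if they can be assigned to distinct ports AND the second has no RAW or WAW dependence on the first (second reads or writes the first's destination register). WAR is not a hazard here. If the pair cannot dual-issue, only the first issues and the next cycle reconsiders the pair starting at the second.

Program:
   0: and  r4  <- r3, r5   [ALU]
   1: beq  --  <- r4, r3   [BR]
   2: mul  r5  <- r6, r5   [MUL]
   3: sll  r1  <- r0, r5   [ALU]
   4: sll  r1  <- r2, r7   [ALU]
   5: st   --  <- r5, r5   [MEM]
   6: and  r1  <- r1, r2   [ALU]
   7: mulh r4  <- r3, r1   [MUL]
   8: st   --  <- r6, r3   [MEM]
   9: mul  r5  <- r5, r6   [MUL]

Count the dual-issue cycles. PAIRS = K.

PAIRS = 2

[0] i0  and.ALU  -- RAW r4
[1] i1&i2  beq.BR;mul.MUL  -- dual
[2] i3  sll.ALU  -- WAW r1
[3] i4&i5  sll.ALU;st.MEM  -- dual
[4] i6  and.ALU  -- RAW r1
[5] i7  mulh.MUL  -- no-port MUL/MEM
[6] i8  st.MEM  -- no-port MEM/MUL
[7] i9  mul.MUL  -- tail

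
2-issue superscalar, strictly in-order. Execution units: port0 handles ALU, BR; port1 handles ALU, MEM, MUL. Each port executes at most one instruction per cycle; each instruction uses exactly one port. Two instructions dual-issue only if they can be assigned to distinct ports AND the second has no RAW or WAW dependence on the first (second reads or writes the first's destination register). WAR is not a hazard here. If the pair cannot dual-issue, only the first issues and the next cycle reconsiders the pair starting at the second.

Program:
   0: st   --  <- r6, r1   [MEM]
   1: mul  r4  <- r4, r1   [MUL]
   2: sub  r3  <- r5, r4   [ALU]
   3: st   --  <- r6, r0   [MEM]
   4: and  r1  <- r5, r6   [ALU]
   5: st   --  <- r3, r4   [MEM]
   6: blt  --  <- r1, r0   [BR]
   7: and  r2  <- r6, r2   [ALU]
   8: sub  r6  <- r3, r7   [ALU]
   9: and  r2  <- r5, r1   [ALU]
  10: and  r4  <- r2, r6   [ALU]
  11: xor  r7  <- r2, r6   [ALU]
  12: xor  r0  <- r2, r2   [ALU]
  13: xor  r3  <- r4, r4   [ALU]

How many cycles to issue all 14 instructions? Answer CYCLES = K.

#0 head=0: st i0 no-port MEM/MUL
#1 head=1: mul i1 RAW r4
#2 head=2: sub st i2&i3 2-wide
#3 head=4: and st i4&i5 2-wide
#4 head=6: blt and i6&i7 2-wide
#5 head=8: sub and i8&i9 2-wide
#6 head=10: and xor i10&i11 2-wide
#7 head=12: xor xor i12&i13 2-wide

CYCLES = 8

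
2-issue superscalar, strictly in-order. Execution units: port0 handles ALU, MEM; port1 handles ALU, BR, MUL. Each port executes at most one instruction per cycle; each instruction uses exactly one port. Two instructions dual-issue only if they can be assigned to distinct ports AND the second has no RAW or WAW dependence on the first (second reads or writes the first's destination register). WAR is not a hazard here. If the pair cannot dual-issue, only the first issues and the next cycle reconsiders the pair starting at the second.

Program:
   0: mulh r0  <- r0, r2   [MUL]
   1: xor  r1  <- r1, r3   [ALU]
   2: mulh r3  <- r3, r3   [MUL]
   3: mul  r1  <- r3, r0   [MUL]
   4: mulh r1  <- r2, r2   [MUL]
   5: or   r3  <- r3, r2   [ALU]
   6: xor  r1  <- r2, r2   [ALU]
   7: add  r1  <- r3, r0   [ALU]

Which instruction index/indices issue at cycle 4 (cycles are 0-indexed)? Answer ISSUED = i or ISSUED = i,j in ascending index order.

[0] i0&i1  mulh;xor  -- 2-wide
[1] i2  mulh  -- no-port MUL/MUL
[2] i3  mul  -- no-port MUL/MUL
[3] i4&i5  mulh;or  -- 2-wide
[4] i6  xor  -- WAW r1
[5] i7  add  -- tail

ISSUED = 6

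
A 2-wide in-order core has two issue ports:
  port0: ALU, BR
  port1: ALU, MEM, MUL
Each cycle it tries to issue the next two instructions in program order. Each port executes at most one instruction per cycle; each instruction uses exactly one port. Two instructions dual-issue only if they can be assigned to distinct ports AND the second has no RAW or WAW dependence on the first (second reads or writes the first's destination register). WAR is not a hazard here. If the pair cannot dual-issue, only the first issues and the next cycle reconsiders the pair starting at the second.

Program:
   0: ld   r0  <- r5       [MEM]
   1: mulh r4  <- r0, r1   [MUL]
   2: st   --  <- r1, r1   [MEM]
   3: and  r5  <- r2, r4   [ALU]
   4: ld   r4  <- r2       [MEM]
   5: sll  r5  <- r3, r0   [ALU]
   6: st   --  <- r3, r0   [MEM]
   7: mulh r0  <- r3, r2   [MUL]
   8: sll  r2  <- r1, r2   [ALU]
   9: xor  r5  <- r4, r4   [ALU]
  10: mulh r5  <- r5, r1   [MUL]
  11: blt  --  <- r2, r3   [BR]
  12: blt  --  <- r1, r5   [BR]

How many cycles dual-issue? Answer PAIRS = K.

c0: i0 ld  no-port MEM/MUL
c1: i1 mulh  no-port MUL/MEM
c2: i2&i3 st+and  2-wide
c3: i4&i5 ld+sll  2-wide
c4: i6 st  no-port MEM/MUL
c5: i7&i8 mulh+sll  2-wide
c6: i9 xor  RAW+WAW r5
c7: i10&i11 mulh+blt  2-wide
c8: i12 blt  tail

PAIRS = 4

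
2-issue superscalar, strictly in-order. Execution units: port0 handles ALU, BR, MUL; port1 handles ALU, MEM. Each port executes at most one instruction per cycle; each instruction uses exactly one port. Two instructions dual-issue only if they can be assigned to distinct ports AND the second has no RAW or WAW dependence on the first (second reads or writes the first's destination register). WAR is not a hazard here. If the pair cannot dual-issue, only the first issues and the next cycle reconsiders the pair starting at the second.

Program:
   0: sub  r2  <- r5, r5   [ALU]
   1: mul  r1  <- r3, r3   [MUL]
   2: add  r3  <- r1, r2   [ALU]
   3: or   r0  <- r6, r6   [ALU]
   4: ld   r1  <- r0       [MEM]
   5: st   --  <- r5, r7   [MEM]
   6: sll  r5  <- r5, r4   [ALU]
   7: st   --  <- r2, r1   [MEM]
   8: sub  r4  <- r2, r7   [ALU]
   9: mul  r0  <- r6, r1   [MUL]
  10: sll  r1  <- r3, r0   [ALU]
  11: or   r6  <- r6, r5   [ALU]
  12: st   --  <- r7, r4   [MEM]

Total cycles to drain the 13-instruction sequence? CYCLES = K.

CYCLES = 8

t=0 i0,i1:sub+mul ; 2-wide
t=1 i2,i3:add+or ; 2-wide
t=2 i4:ld ; no-port MEM/MEM
t=3 i5,i6:st+sll ; 2-wide
t=4 i7,i8:st+sub ; 2-wide
t=5 i9:mul ; RAW r0
t=6 i10,i11:sll+or ; 2-wide
t=7 i12:st ; tail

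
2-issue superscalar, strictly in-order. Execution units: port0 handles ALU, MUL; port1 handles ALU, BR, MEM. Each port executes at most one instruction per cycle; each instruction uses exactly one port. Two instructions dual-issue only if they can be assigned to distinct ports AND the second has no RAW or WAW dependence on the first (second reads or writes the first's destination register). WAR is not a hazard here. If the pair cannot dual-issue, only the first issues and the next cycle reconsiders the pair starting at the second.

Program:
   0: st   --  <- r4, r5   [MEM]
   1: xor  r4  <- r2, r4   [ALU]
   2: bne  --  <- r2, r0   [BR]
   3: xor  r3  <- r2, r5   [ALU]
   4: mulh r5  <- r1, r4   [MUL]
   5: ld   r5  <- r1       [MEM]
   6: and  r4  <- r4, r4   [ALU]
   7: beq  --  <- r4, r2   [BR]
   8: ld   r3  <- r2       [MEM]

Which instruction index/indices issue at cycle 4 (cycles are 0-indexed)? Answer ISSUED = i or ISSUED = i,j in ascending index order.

  cy0 -> i0,i1 (st+xor) dual
  cy1 -> i2,i3 (bne+xor) dual
  cy2 -> i4 (mulh) WAW r5
  cy3 -> i5,i6 (ld+and) dual
  cy4 -> i7 (beq) no-port BR/MEM
  cy5 -> i8 (ld) tail

ISSUED = 7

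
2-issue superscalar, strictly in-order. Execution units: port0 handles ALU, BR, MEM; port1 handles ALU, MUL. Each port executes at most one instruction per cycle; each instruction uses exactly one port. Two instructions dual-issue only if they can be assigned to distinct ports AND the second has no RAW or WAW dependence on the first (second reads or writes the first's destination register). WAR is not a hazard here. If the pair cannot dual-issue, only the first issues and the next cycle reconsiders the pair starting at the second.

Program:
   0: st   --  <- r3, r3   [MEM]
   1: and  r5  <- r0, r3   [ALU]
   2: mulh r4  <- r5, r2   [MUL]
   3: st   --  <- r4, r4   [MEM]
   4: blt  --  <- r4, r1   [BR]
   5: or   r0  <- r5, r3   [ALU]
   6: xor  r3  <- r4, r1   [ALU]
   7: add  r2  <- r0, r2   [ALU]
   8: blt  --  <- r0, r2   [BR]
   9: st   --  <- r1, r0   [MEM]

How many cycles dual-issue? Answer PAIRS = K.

PAIRS = 3

0. st.MEM and.ALU @i0,i1  | dual
1. mulh.MUL @i2  | RAW r4
2. st.MEM @i3  | no-port MEM/BR
3. blt.BR or.ALU @i4,i5  | dual
4. xor.ALU add.ALU @i6,i7  | dual
5. blt.BR @i8  | no-port BR/MEM
6. st.MEM @i9  | tail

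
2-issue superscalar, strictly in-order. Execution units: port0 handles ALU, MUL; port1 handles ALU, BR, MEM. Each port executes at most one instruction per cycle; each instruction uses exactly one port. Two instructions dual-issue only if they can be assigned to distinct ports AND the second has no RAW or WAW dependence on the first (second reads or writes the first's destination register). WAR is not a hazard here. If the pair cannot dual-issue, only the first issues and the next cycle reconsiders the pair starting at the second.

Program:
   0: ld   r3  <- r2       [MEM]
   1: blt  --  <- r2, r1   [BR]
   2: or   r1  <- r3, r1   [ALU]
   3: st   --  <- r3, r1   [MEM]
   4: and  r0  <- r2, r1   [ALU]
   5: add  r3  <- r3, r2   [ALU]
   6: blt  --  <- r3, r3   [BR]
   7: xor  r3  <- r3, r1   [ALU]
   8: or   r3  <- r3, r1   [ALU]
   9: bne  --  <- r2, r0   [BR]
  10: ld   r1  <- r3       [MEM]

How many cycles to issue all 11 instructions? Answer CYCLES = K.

0. ld.MEM @i0  | no-port MEM/BR
1. blt.BR or.ALU @i1/i2  | dual
2. st.MEM and.ALU @i3/i4  | dual
3. add.ALU @i5  | RAW r3
4. blt.BR xor.ALU @i6/i7  | dual
5. or.ALU bne.BR @i8/i9  | dual
6. ld.MEM @i10  | tail

CYCLES = 7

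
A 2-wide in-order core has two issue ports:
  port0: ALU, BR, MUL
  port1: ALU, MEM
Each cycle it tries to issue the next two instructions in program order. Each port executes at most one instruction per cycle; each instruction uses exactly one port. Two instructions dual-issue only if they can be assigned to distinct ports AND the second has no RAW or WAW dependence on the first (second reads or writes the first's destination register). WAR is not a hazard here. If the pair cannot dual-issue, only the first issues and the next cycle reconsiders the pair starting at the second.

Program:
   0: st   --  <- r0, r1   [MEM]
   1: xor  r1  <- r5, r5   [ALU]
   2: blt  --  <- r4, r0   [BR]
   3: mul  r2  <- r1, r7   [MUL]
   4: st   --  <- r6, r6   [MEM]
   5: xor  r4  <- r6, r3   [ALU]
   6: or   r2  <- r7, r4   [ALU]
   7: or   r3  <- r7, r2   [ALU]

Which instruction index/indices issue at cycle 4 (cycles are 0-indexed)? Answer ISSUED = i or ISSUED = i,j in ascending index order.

ISSUED = 6

#0 head=0: st.MEM/xor.ALU i0,i1 pair
#1 head=2: blt.BR i2 no-port BR/MUL
#2 head=3: mul.MUL/st.MEM i3,i4 pair
#3 head=5: xor.ALU i5 RAW r4
#4 head=6: or.ALU i6 RAW r2
#5 head=7: or.ALU i7 tail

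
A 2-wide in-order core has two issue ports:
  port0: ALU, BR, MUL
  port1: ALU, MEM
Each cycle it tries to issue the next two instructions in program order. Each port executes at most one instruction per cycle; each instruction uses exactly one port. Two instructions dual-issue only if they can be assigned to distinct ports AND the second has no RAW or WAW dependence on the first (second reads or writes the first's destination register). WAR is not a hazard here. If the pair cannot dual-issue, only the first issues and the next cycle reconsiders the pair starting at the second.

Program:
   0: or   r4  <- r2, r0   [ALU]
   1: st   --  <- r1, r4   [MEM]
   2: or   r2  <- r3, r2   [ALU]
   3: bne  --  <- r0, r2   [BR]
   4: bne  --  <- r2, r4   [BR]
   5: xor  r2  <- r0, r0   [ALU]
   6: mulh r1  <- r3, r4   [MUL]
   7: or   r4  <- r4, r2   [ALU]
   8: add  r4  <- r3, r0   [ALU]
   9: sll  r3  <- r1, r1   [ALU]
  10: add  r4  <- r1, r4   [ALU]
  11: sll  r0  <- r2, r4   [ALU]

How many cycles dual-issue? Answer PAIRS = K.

PAIRS = 4

[0] i0  or  -- RAW r4
[1] i1,i2  st or  -- 2-wide
[2] i3  bne  -- no-port BR/BR
[3] i4,i5  bne xor  -- 2-wide
[4] i6,i7  mulh or  -- 2-wide
[5] i8,i9  add sll  -- 2-wide
[6] i10  add  -- RAW r4
[7] i11  sll  -- tail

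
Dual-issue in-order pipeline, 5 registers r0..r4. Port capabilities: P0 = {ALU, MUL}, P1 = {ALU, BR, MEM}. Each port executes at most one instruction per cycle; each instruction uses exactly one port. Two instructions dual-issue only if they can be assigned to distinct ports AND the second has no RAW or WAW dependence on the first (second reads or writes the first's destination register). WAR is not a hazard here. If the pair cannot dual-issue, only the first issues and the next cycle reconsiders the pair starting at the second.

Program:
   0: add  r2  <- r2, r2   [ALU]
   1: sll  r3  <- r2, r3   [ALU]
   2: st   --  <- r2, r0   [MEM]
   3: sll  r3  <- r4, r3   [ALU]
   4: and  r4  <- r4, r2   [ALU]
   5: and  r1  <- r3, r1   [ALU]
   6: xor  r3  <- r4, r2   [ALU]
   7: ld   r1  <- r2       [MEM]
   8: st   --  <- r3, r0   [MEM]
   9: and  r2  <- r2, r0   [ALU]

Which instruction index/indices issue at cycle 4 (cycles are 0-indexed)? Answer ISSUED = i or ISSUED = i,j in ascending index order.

ISSUED = 7

#0 head=0: add.ALU i0 RAW r2
#1 head=1: sll.ALU+st.MEM i1/i2 dual
#2 head=3: sll.ALU+and.ALU i3/i4 dual
#3 head=5: and.ALU+xor.ALU i5/i6 dual
#4 head=7: ld.MEM i7 no-port MEM/MEM
#5 head=8: st.MEM+and.ALU i8/i9 dual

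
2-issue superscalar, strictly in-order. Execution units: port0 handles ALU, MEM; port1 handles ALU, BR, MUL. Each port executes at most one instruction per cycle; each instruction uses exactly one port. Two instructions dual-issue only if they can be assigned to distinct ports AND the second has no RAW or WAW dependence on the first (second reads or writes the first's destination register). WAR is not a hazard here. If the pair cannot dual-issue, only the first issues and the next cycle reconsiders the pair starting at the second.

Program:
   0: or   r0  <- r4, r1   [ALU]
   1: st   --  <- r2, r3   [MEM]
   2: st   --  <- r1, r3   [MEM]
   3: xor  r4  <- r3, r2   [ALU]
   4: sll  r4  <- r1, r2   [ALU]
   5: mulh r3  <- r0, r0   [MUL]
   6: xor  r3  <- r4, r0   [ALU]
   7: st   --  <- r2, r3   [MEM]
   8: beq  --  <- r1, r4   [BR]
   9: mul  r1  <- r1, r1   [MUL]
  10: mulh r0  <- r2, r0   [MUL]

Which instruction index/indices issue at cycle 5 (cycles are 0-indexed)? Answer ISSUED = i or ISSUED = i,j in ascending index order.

[0] i0/i1  or.ALU;st.MEM  -- pair
[1] i2/i3  st.MEM;xor.ALU  -- pair
[2] i4/i5  sll.ALU;mulh.MUL  -- pair
[3] i6  xor.ALU  -- RAW r3
[4] i7/i8  st.MEM;beq.BR  -- pair
[5] i9  mul.MUL  -- no-port MUL/MUL
[6] i10  mulh.MUL  -- tail

ISSUED = 9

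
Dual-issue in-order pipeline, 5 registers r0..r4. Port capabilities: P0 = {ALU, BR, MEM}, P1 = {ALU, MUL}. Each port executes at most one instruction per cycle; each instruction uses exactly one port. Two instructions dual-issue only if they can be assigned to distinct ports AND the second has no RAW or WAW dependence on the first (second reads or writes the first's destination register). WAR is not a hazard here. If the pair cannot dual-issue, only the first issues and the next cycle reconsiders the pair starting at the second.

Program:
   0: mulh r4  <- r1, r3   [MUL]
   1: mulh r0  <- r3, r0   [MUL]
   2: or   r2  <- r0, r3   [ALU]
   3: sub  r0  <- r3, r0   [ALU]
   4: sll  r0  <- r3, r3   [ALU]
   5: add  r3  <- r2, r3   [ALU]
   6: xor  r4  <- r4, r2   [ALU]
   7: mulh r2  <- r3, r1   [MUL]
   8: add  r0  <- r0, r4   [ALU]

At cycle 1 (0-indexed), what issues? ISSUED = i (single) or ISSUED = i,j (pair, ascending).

ISSUED = 1

  cy0 -> i0 (mulh) no-port MUL/MUL
  cy1 -> i1 (mulh) RAW r0
  cy2 -> i2+i3 (or sub) 2-wide
  cy3 -> i4+i5 (sll add) 2-wide
  cy4 -> i6+i7 (xor mulh) 2-wide
  cy5 -> i8 (add) tail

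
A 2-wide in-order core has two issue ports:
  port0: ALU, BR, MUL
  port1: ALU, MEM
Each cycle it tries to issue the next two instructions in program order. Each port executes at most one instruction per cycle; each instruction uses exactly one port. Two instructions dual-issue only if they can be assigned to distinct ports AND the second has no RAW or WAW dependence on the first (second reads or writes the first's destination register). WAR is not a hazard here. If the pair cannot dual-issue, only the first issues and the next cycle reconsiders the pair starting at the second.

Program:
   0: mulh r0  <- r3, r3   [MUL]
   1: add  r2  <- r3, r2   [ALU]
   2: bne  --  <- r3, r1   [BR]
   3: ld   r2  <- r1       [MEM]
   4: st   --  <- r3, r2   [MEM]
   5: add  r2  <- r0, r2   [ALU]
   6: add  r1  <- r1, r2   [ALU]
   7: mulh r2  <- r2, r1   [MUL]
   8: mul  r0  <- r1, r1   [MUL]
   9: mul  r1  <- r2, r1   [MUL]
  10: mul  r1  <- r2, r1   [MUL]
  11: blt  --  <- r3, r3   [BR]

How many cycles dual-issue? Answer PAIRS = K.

t=0 i0+i1:mulh;add ; 2-wide
t=1 i2+i3:bne;ld ; 2-wide
t=2 i4+i5:st;add ; 2-wide
t=3 i6:add ; RAW r1
t=4 i7:mulh ; no-port MUL/MUL
t=5 i8:mul ; no-port MUL/MUL
t=6 i9:mul ; no-port MUL/MUL
t=7 i10:mul ; no-port MUL/BR
t=8 i11:blt ; tail

PAIRS = 3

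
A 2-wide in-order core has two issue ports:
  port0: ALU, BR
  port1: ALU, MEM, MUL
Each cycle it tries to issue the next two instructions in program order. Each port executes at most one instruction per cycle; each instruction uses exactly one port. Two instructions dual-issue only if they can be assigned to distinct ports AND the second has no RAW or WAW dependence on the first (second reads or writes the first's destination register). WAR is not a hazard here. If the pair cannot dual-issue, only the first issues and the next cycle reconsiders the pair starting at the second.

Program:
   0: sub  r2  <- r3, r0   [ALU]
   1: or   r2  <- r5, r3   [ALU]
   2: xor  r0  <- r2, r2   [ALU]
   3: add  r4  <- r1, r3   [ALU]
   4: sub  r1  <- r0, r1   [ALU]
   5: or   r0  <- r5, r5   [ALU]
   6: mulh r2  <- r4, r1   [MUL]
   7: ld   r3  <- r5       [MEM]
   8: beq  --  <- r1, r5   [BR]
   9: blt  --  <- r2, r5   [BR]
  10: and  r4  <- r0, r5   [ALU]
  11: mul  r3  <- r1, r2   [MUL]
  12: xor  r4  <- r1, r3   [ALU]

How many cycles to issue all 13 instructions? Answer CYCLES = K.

CYCLES = 9

c0: i0 sub  WAW r2
c1: i1 or  RAW r2
c2: i2/i3 xor add  pair
c3: i4/i5 sub or  pair
c4: i6 mulh  no-port MUL/MEM
c5: i7/i8 ld beq  pair
c6: i9/i10 blt and  pair
c7: i11 mul  RAW r3
c8: i12 xor  tail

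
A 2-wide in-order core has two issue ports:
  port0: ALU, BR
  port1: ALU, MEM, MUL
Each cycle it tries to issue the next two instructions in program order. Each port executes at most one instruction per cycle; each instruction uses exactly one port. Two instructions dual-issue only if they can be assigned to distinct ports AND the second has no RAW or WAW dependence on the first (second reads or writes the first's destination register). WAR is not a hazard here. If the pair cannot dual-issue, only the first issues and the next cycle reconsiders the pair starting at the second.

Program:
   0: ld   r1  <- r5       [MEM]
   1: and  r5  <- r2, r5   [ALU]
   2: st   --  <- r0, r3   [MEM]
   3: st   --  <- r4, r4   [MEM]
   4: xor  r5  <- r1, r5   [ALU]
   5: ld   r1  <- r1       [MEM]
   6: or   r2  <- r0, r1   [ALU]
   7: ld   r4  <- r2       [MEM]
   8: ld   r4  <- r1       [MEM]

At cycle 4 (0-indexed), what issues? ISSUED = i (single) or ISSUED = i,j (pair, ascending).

0. ld.MEM/and.ALU @i0,i1  | 2-wide
1. st.MEM @i2  | no-port MEM/MEM
2. st.MEM/xor.ALU @i3,i4  | 2-wide
3. ld.MEM @i5  | RAW r1
4. or.ALU @i6  | RAW r2
5. ld.MEM @i7  | no-port MEM/MEM
6. ld.MEM @i8  | tail

ISSUED = 6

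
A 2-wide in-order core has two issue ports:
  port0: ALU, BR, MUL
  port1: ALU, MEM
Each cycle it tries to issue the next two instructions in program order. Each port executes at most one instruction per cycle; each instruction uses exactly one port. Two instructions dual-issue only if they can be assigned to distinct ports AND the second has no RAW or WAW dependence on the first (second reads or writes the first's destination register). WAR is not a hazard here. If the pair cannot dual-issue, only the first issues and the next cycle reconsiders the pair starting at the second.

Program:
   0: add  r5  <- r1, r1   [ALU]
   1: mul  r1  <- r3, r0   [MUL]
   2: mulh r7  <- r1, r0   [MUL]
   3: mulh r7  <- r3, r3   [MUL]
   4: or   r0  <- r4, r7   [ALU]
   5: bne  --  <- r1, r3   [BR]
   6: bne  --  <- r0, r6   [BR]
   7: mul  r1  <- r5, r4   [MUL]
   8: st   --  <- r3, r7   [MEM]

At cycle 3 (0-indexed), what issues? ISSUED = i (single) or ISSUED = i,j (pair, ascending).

  cy0 -> i0+i1 (add.ALU;mul.MUL) dual
  cy1 -> i2 (mulh.MUL) no-port MUL/MUL
  cy2 -> i3 (mulh.MUL) RAW r7
  cy3 -> i4+i5 (or.ALU;bne.BR) dual
  cy4 -> i6 (bne.BR) no-port BR/MUL
  cy5 -> i7+i8 (mul.MUL;st.MEM) dual

ISSUED = 4,5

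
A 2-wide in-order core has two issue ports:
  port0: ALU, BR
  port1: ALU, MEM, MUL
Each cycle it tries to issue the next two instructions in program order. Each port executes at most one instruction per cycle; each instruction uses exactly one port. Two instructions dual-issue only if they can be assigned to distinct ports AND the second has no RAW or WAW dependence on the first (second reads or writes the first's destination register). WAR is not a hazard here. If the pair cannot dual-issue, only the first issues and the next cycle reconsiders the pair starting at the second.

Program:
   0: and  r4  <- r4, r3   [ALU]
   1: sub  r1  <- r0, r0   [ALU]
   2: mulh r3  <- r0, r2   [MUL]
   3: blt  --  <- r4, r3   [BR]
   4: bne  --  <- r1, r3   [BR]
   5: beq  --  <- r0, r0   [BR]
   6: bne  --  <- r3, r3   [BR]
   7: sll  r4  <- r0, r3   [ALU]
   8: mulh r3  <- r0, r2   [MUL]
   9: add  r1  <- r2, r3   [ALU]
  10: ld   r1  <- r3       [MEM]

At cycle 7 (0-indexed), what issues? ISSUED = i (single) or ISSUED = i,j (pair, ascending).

ISSUED = 9

t=0 i0&i1:and sub ; pair
t=1 i2:mulh ; RAW r3
t=2 i3:blt ; no-port BR/BR
t=3 i4:bne ; no-port BR/BR
t=4 i5:beq ; no-port BR/BR
t=5 i6&i7:bne sll ; pair
t=6 i8:mulh ; RAW r3
t=7 i9:add ; WAW r1
t=8 i10:ld ; tail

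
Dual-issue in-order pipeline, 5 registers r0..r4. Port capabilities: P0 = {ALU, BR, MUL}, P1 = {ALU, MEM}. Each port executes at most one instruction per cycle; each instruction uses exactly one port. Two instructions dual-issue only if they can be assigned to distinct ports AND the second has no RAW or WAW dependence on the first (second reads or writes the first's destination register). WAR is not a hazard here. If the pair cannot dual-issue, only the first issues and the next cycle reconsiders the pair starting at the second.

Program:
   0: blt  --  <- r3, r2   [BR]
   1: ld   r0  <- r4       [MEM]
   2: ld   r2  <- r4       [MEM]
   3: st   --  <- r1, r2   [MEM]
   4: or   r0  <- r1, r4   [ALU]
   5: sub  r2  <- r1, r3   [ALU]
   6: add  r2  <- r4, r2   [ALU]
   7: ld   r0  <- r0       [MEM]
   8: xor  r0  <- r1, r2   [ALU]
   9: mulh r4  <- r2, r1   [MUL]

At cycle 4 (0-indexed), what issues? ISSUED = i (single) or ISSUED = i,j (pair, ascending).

  cy0 -> i0&i1 (blt.BR;ld.MEM) pair
  cy1 -> i2 (ld.MEM) no-port MEM/MEM
  cy2 -> i3&i4 (st.MEM;or.ALU) pair
  cy3 -> i5 (sub.ALU) RAW+WAW r2
  cy4 -> i6&i7 (add.ALU;ld.MEM) pair
  cy5 -> i8&i9 (xor.ALU;mulh.MUL) pair

ISSUED = 6,7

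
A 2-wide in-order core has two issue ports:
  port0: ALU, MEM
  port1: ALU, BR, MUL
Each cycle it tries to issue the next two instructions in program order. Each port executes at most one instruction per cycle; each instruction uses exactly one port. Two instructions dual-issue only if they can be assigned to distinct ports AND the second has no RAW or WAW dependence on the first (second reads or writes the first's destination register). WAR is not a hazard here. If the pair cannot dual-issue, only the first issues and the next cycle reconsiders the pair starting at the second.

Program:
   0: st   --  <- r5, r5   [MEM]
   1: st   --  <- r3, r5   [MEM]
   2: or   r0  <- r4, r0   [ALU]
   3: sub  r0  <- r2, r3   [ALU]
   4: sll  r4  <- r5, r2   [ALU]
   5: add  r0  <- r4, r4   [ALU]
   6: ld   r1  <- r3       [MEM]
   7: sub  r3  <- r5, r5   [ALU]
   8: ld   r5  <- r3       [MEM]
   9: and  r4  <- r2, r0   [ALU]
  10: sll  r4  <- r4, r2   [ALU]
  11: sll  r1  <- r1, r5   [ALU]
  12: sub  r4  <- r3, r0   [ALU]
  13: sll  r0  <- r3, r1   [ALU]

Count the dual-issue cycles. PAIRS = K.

  cy0 -> i0 (st.MEM) no-port MEM/MEM
  cy1 -> i1&i2 (st.MEM+or.ALU) pair
  cy2 -> i3&i4 (sub.ALU+sll.ALU) pair
  cy3 -> i5&i6 (add.ALU+ld.MEM) pair
  cy4 -> i7 (sub.ALU) RAW r3
  cy5 -> i8&i9 (ld.MEM+and.ALU) pair
  cy6 -> i10&i11 (sll.ALU+sll.ALU) pair
  cy7 -> i12&i13 (sub.ALU+sll.ALU) pair

PAIRS = 6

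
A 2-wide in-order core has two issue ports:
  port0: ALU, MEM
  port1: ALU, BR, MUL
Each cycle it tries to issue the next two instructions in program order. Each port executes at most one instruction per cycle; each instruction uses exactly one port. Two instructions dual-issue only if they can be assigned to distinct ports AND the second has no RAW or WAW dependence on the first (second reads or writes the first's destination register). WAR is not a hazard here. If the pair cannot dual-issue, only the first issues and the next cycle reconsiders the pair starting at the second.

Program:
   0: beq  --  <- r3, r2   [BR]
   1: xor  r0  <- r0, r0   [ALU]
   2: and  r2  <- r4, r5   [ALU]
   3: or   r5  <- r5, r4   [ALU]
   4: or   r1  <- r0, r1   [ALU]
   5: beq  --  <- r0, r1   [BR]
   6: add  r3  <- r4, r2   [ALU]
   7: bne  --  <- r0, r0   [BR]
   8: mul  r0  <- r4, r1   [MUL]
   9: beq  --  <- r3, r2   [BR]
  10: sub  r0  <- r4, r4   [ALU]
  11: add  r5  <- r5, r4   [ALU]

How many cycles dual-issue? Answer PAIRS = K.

c0: i0&i1 beq.BR+xor.ALU  pair
c1: i2&i3 and.ALU+or.ALU  pair
c2: i4 or.ALU  RAW r1
c3: i5&i6 beq.BR+add.ALU  pair
c4: i7 bne.BR  no-port BR/MUL
c5: i8 mul.MUL  no-port MUL/BR
c6: i9&i10 beq.BR+sub.ALU  pair
c7: i11 add.ALU  tail

PAIRS = 4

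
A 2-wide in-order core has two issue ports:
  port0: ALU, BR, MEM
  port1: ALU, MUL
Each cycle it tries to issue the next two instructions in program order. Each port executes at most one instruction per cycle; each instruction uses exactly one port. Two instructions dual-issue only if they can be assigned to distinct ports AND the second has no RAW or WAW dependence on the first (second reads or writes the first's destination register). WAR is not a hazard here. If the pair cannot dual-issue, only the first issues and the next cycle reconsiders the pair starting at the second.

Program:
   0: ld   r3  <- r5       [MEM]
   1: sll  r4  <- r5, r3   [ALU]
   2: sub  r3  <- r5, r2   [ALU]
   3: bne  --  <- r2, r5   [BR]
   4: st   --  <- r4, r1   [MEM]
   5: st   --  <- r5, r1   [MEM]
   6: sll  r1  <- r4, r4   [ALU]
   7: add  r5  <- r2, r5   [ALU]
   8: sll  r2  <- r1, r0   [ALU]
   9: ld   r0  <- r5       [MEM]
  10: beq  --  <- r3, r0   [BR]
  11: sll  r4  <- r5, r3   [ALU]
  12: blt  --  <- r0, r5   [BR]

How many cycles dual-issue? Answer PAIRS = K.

PAIRS = 4

c0: i0 ld.MEM  RAW r3
c1: i1/i2 sll.ALU/sub.ALU  pair
c2: i3 bne.BR  no-port BR/MEM
c3: i4 st.MEM  no-port MEM/MEM
c4: i5/i6 st.MEM/sll.ALU  pair
c5: i7/i8 add.ALU/sll.ALU  pair
c6: i9 ld.MEM  no-port MEM/BR
c7: i10/i11 beq.BR/sll.ALU  pair
c8: i12 blt.BR  tail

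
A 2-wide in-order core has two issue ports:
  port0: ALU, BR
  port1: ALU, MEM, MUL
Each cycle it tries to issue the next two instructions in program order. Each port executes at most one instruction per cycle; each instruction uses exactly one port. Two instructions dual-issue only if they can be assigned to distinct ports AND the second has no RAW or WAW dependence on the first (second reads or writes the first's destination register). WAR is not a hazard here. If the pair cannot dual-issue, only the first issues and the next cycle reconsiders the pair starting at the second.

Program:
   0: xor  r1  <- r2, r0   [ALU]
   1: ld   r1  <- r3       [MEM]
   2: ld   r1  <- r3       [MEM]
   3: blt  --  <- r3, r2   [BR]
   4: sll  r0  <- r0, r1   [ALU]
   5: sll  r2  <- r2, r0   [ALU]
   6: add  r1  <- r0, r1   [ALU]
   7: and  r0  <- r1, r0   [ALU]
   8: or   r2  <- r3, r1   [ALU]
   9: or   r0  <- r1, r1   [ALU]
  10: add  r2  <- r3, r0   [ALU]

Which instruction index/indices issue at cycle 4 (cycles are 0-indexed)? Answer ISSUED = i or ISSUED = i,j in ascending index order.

ISSUED = 5,6

  cy0 -> i0 (xor.ALU) WAW r1
  cy1 -> i1 (ld.MEM) no-port MEM/MEM
  cy2 -> i2/i3 (ld.MEM;blt.BR) dual
  cy3 -> i4 (sll.ALU) RAW r0
  cy4 -> i5/i6 (sll.ALU;add.ALU) dual
  cy5 -> i7/i8 (and.ALU;or.ALU) dual
  cy6 -> i9 (or.ALU) RAW r0
  cy7 -> i10 (add.ALU) tail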